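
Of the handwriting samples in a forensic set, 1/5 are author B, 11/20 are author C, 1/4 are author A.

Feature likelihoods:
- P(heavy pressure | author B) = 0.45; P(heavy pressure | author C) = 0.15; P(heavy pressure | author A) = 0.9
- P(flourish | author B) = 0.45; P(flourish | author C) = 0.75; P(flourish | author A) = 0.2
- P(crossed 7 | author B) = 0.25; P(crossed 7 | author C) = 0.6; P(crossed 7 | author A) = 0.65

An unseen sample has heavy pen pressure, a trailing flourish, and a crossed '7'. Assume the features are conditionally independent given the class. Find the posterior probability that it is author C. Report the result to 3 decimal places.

0.485

author B: 0.2 × 0.45 × 0.45 × 0.25 = 0.010125
author C: 0.55 × 0.15 × 0.75 × 0.6 = 0.037125
author A: 0.25 × 0.9 × 0.2 × 0.65 = 0.02925
P(author C | x) = 0.037125 / 0.0765 ≈ 0.485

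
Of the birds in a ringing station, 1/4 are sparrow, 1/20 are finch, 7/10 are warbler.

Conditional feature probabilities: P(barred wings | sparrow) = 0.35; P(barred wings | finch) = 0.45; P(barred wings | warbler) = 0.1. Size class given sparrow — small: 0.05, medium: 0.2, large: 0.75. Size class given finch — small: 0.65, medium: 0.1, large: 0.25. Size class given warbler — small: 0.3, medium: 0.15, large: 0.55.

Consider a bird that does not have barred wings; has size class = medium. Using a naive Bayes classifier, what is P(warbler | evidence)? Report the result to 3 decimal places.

0.728

sparrow: 0.25 × (1−0.35) × 0.2 = 0.0325
finch: 0.05 × (1−0.45) × 0.1 = 0.00275
warbler: 0.7 × (1−0.1) × 0.15 = 0.0945
P(warbler | x) = 0.0945 / 0.12975 ≈ 0.728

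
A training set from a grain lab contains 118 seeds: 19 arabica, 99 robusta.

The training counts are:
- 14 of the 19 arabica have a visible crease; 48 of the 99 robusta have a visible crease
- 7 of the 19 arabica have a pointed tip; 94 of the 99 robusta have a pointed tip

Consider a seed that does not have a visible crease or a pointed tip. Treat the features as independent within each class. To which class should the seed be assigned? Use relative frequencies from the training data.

arabica

arabica: (19/118) × (5/19) × (12/19) ≈ 0.0267618
robusta: (99/118) × (51/99) × (5/99) ≈ 0.0218285
Highest score → arabica.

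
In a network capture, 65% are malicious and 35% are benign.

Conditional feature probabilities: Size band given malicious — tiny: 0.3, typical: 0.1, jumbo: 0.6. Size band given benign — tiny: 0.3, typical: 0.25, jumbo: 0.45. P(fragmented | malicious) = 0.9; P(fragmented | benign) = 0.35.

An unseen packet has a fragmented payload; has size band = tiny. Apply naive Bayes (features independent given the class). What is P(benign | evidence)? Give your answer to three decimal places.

malicious: 0.65 × 0.3 × 0.9 = 0.1755
benign: 0.35 × 0.3 × 0.35 = 0.03675
P(benign | x) = 0.03675 / 0.21225 ≈ 0.173

0.173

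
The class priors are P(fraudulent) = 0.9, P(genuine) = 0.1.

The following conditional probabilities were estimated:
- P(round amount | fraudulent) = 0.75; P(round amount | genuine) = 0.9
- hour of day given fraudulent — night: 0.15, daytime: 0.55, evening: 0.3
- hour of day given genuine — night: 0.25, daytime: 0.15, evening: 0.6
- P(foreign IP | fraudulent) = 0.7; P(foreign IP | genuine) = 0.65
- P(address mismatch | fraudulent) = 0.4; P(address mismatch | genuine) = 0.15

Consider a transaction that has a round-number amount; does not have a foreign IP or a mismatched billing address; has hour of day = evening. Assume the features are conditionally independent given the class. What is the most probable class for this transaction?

fraudulent: 0.9 × 0.75 × 0.3 × (1−0.7) × (1−0.4) = 0.03645
genuine: 0.1 × 0.9 × 0.6 × (1−0.65) × (1−0.15) = 0.016065
Highest score → fraudulent.

fraudulent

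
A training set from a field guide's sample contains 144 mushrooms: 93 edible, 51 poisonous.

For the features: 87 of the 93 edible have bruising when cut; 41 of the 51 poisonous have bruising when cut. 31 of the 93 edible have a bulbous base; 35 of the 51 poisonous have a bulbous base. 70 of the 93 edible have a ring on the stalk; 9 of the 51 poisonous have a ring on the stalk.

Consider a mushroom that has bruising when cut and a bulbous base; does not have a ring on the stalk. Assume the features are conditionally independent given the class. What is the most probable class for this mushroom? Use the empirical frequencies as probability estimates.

edible: (93/144) × (87/93) × (31/93) × (23/93) ≈ 0.0498059
poisonous: (51/144) × (41/51) × (35/51) × (42/51) ≈ 0.160916
Highest score → poisonous.

poisonous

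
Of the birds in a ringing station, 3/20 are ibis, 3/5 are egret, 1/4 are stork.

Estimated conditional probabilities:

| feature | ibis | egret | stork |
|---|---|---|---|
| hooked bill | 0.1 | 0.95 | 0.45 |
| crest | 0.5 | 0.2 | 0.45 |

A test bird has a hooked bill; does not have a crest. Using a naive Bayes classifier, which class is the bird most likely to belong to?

egret

ibis: 0.15 × 0.1 × (1−0.5) = 0.0075
egret: 0.6 × 0.95 × (1−0.2) = 0.456
stork: 0.25 × 0.45 × (1−0.45) = 0.061875
Highest score → egret.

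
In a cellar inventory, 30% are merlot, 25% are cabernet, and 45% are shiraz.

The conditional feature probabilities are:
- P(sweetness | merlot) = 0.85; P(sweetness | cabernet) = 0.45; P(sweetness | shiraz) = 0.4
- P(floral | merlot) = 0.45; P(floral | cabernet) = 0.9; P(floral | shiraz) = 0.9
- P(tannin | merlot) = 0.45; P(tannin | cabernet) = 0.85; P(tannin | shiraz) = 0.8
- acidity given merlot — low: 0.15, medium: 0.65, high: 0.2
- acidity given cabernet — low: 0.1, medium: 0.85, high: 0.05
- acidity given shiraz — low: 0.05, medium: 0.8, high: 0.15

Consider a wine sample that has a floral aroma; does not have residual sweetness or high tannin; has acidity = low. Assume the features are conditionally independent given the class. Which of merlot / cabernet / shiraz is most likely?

shiraz

merlot: 0.3 × (1−0.85) × 0.45 × (1−0.45) × 0.15 = 0.001670625
cabernet: 0.25 × (1−0.45) × 0.9 × (1−0.85) × 0.1 = 0.00185625
shiraz: 0.45 × (1−0.4) × 0.9 × (1−0.8) × 0.05 = 0.00243
Highest score → shiraz.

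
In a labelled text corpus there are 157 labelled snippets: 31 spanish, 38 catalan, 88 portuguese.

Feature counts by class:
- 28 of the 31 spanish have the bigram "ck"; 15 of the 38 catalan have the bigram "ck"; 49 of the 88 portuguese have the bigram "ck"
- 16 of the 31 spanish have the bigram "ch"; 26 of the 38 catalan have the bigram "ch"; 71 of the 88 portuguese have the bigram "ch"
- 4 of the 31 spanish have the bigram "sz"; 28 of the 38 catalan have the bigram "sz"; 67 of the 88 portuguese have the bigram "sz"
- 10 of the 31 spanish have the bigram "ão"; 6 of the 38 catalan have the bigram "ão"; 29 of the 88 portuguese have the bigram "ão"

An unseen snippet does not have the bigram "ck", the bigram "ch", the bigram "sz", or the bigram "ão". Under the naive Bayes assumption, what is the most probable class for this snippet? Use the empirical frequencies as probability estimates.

spanish: (31/157) × (3/31) × (15/31) × (27/31) × (21/31) ≈ 0.0054552
catalan: (38/157) × (23/38) × (12/38) × (10/38) × (32/38) ≈ 0.010252
portuguese: (88/157) × (39/88) × (17/88) × (21/88) × (59/88) ≈ 0.00767781
Highest score → catalan.

catalan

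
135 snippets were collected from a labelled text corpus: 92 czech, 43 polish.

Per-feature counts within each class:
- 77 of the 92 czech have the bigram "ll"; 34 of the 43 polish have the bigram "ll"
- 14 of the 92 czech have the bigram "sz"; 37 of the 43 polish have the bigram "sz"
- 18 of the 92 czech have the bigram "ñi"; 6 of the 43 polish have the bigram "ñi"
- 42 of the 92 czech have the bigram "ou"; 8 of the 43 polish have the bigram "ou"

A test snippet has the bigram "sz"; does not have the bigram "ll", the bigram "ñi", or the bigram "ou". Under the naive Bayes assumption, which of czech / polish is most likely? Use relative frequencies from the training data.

czech: (92/135) × (15/92) × (14/92) × (74/92) × (50/92) ≈ 0.00739135
polish: (43/135) × (9/43) × (37/43) × (37/43) × (35/43) ≈ 0.0401768
Highest score → polish.

polish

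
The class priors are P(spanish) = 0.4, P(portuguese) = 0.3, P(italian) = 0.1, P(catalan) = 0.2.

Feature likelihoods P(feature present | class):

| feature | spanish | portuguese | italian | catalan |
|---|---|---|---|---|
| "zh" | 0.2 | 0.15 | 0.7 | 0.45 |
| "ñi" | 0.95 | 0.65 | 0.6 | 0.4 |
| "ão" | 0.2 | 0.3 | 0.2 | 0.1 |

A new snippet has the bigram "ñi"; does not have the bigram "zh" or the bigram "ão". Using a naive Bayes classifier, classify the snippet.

spanish

spanish: 0.4 × (1−0.2) × 0.95 × (1−0.2) = 0.2432
portuguese: 0.3 × (1−0.15) × 0.65 × (1−0.3) = 0.116025
italian: 0.1 × (1−0.7) × 0.6 × (1−0.2) = 0.0144
catalan: 0.2 × (1−0.45) × 0.4 × (1−0.1) = 0.0396
Highest score → spanish.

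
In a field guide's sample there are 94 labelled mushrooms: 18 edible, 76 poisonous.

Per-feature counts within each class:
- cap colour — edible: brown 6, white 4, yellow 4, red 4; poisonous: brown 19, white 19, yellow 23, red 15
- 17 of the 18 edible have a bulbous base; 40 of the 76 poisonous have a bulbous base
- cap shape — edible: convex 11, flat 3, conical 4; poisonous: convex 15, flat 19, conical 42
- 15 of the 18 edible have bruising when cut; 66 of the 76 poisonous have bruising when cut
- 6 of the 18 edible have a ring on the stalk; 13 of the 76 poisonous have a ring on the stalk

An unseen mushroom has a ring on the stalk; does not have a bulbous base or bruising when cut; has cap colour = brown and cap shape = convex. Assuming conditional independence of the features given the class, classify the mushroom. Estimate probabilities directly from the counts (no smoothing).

edible: (18/94) × (6/18) × (1/18) × (11/18) × (3/18) × (6/18) ≈ 0.000120392
poisonous: (76/94) × (19/76) × (36/76) × (15/76) × (10/76) × (13/76) ≈ 0.000425313
Highest score → poisonous.

poisonous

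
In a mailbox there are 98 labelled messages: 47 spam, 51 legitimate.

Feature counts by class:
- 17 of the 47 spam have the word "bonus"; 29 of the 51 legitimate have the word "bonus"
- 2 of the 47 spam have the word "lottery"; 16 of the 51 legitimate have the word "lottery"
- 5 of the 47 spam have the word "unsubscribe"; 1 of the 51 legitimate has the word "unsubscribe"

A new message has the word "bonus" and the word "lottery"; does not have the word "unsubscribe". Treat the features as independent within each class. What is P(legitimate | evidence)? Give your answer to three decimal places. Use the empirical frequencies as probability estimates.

0.932

spam: (47/98) × (17/47) × (2/47) × (42/47) ≈ 0.00659639
legitimate: (51/98) × (29/51) × (16/51) × (50/51) ≈ 0.0910168
P(legitimate | x) = 0.0910168 / 0.09761319 ≈ 0.932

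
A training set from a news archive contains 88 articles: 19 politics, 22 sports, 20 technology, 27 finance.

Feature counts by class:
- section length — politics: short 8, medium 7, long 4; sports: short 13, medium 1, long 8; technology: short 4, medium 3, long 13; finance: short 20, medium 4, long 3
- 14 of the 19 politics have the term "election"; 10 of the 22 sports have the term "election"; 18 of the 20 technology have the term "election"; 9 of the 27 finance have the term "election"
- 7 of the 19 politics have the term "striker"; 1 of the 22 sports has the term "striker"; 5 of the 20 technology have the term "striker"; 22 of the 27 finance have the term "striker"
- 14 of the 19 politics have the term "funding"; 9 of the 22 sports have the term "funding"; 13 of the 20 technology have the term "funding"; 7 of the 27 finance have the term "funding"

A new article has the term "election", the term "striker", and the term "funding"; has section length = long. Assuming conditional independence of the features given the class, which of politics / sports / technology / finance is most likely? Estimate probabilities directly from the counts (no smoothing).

politics: (19/88) × (4/19) × (14/19) × (7/19) × (14/19) ≈ 0.00909223
sports: (22/88) × (8/22) × (10/22) × (1/22) × (9/22) ≈ 0.00076839
technology: (20/88) × (13/20) × (18/20) × (5/20) × (13/20) ≈ 0.0216051
finance: (27/88) × (3/27) × (9/27) × (22/27) × (7/27) ≈ 0.00240055
Highest score → technology.

technology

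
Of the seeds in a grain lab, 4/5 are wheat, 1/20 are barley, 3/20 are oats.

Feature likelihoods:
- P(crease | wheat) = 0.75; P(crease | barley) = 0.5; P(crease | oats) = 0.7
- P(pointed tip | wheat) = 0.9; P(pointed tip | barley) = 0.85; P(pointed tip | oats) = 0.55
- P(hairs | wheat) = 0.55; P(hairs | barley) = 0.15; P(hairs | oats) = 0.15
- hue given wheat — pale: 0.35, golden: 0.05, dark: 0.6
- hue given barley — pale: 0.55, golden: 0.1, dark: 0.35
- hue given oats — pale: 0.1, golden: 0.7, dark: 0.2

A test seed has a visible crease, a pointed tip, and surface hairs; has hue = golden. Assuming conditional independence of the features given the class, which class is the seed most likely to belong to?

wheat: 0.8 × 0.75 × 0.9 × 0.55 × 0.05 = 0.01485
barley: 0.05 × 0.5 × 0.85 × 0.15 × 0.1 = 0.00031875
oats: 0.15 × 0.7 × 0.55 × 0.15 × 0.7 = 0.00606375
Highest score → wheat.

wheat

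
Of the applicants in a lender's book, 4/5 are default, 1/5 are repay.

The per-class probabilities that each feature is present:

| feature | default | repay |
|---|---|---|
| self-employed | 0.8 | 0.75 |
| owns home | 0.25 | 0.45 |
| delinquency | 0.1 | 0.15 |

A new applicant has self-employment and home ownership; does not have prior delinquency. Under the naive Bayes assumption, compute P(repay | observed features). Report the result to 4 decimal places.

default: 0.8 × 0.8 × 0.25 × (1−0.1) = 0.144
repay: 0.2 × 0.75 × 0.45 × (1−0.15) = 0.057375
P(repay | x) = 0.057375 / 0.201375 ≈ 0.2849

0.2849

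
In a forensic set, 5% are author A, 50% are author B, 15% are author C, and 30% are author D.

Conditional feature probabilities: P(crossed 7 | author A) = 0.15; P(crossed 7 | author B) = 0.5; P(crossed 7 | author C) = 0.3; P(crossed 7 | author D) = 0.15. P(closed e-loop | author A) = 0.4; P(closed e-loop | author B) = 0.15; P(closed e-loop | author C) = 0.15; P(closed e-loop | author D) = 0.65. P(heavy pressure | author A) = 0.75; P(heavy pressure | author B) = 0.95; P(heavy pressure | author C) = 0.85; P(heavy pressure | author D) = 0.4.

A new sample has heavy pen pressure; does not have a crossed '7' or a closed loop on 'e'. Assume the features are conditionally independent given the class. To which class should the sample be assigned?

author A: 0.05 × (1−0.15) × (1−0.4) × 0.75 = 0.019125
author B: 0.5 × (1−0.5) × (1−0.15) × 0.95 = 0.201875
author C: 0.15 × (1−0.3) × (1−0.15) × 0.85 = 0.0758625
author D: 0.3 × (1−0.15) × (1−0.65) × 0.4 = 0.0357
Highest score → author B.

author B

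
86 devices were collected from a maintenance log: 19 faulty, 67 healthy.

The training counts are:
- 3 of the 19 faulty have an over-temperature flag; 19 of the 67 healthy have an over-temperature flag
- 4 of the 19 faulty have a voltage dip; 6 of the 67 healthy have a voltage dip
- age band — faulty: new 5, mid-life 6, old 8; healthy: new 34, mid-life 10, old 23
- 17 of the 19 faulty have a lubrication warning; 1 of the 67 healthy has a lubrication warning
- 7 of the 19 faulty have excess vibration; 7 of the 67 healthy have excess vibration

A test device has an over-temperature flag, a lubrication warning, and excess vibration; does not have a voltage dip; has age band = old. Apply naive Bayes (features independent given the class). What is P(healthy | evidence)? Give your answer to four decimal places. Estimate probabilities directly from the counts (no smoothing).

faulty: (19/86) × (3/19) × (15/19) × (8/19) × (17/19) × (7/19) ≈ 0.0038224
healthy: (67/86) × (19/67) × (61/67) × (23/67) × (1/67) × (7/67) ≈ 0.000107674
P(healthy | x) = 0.000107674 / 0.003930074 ≈ 0.0274

0.0274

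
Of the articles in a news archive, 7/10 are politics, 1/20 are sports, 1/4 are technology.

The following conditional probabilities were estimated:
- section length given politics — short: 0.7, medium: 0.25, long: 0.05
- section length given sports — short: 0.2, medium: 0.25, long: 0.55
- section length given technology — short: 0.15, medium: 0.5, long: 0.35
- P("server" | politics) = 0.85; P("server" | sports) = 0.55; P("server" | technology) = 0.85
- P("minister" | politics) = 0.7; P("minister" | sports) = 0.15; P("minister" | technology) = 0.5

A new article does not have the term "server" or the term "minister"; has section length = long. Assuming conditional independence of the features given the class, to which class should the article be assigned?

politics: 0.7 × 0.05 × (1−0.85) × (1−0.7) = 0.001575
sports: 0.05 × 0.55 × (1−0.55) × (1−0.15) = 0.01051875
technology: 0.25 × 0.35 × (1−0.85) × (1−0.5) = 0.0065625
Highest score → sports.

sports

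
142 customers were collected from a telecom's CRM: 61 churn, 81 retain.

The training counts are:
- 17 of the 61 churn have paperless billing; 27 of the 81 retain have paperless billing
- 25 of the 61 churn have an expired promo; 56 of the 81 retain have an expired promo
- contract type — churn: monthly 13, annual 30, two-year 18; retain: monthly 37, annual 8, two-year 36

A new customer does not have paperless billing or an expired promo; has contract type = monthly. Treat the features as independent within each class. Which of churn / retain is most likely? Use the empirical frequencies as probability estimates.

churn: (61/142) × (44/61) × (36/61) × (13/61) ≈ 0.0389718
retain: (81/142) × (54/81) × (25/81) × (37/81) ≈ 0.0536139
Highest score → retain.

retain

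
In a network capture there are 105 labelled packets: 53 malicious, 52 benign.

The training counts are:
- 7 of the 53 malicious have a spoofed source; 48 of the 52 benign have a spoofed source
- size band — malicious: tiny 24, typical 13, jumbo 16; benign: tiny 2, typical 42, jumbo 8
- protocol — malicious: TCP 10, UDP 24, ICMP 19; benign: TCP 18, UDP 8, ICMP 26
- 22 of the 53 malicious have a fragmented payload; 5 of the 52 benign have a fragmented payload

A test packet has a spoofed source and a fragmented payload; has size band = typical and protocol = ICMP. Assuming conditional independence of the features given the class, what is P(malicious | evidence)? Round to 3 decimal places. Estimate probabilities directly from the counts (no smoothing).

malicious: (53/105) × (7/53) × (13/53) × (19/53) × (22/53) ≈ 0.00243333
benign: (52/105) × (48/52) × (42/52) × (26/52) × (5/52) ≈ 0.0177515
P(malicious | x) = 0.00243333 / 0.02018483 ≈ 0.121

0.121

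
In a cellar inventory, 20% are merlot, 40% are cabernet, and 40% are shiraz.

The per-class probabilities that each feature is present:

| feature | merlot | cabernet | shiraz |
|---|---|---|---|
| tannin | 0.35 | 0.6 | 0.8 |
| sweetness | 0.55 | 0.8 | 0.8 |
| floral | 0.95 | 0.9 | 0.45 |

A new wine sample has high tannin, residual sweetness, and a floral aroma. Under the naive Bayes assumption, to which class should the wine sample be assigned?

cabernet

merlot: 0.2 × 0.35 × 0.55 × 0.95 = 0.036575
cabernet: 0.4 × 0.6 × 0.8 × 0.9 = 0.1728
shiraz: 0.4 × 0.8 × 0.8 × 0.45 = 0.1152
Highest score → cabernet.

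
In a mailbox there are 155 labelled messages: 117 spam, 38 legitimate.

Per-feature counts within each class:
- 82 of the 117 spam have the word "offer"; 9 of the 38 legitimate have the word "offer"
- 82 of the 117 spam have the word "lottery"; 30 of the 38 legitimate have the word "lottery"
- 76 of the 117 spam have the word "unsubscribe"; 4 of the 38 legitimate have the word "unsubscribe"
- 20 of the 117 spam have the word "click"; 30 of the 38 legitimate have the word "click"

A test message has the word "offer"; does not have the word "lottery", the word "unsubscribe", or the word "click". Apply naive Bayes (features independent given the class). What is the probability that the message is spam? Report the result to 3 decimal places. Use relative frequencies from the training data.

spam: (117/155) × (82/117) × (35/117) × (41/117) × (97/117) ≈ 0.0459778
legitimate: (38/155) × (9/38) × (8/38) × (34/38) × (8/38) ≈ 0.0023026
P(spam | x) = 0.0459778 / 0.0482804 ≈ 0.952

0.952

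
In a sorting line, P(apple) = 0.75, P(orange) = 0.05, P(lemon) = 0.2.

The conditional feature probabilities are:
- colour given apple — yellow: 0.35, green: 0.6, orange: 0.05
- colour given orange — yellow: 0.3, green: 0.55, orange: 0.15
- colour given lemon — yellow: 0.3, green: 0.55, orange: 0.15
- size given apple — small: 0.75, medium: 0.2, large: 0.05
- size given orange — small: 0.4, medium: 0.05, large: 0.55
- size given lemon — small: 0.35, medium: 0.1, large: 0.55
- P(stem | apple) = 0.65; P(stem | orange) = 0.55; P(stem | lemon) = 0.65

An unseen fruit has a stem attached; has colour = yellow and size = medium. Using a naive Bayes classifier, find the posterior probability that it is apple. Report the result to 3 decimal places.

apple: 0.75 × 0.35 × 0.2 × 0.65 = 0.034125
orange: 0.05 × 0.3 × 0.05 × 0.55 = 0.0004125
lemon: 0.2 × 0.3 × 0.1 × 0.65 = 0.0039
P(apple | x) = 0.034125 / 0.0384375 ≈ 0.888

0.888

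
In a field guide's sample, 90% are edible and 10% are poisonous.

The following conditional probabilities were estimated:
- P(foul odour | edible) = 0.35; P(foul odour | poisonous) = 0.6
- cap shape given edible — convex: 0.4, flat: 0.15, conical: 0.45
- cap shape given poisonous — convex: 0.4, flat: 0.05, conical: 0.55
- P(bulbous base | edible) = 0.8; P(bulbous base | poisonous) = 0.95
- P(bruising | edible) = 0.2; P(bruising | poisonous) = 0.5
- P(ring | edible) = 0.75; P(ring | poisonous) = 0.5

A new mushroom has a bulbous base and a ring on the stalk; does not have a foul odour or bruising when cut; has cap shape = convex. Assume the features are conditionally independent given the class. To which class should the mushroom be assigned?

edible: 0.9 × (1−0.35) × 0.4 × 0.8 × (1−0.2) × 0.75 = 0.11232
poisonous: 0.1 × (1−0.6) × 0.4 × 0.95 × (1−0.5) × 0.5 = 0.0038
Highest score → edible.

edible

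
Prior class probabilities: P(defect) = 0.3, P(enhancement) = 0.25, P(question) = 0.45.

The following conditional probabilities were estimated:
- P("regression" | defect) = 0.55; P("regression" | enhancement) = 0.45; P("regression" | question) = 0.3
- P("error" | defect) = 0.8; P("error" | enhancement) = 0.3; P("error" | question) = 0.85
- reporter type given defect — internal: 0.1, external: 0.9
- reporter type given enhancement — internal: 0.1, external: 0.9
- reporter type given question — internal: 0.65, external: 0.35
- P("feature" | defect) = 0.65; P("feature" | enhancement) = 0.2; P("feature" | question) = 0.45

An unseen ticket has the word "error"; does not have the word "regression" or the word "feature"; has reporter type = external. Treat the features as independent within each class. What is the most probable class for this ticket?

question

defect: 0.3 × (1−0.55) × 0.8 × 0.9 × (1−0.65) = 0.03402
enhancement: 0.25 × (1−0.45) × 0.3 × 0.9 × (1−0.2) = 0.0297
question: 0.45 × (1−0.3) × 0.85 × 0.35 × (1−0.45) = 0.051541875
Highest score → question.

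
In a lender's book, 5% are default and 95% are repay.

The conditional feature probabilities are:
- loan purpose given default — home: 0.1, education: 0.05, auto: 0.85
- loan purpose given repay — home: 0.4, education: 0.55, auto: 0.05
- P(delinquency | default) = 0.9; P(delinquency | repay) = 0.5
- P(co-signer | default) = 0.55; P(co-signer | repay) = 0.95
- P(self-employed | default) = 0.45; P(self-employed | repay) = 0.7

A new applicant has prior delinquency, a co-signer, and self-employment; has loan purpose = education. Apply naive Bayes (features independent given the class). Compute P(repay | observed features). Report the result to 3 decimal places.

default: 0.05 × 0.05 × 0.9 × 0.55 × 0.45 = 0.000556875
repay: 0.95 × 0.55 × 0.5 × 0.95 × 0.7 = 0.17373125
P(repay | x) = 0.17373125 / 0.174288125 ≈ 0.997

0.997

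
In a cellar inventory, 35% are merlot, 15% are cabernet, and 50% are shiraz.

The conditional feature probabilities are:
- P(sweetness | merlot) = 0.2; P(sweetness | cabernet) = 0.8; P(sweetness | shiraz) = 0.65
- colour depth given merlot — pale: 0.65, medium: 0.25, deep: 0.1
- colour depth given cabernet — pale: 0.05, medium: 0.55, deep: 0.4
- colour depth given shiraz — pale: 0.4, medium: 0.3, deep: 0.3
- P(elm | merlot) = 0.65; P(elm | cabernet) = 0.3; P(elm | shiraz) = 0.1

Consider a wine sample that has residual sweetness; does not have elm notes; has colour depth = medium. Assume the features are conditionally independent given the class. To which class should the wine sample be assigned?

merlot: 0.35 × 0.2 × 0.25 × (1−0.65) = 0.006125
cabernet: 0.15 × 0.8 × 0.55 × (1−0.3) = 0.0462
shiraz: 0.5 × 0.65 × 0.3 × (1−0.1) = 0.08775
Highest score → shiraz.

shiraz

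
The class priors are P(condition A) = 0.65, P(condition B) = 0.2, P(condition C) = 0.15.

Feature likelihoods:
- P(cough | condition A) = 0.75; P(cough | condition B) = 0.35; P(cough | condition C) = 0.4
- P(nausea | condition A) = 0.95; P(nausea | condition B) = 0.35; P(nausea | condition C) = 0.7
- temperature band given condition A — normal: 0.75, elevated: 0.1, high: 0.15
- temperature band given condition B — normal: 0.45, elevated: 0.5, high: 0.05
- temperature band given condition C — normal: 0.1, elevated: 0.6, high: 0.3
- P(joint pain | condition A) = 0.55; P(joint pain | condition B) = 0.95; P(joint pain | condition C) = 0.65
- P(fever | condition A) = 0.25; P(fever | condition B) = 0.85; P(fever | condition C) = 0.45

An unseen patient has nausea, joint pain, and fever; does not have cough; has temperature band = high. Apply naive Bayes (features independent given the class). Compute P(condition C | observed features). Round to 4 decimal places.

0.5240

condition A: 0.65 × (1−0.75) × 0.95 × 0.15 × 0.55 × 0.25 = 0.003183984375
condition B: 0.2 × (1−0.35) × 0.35 × 0.05 × 0.95 × 0.85 = 0.0018370625
condition C: 0.15 × (1−0.4) × 0.7 × 0.3 × 0.65 × 0.45 = 0.00552825
P(condition C | x) = 0.00552825 / 0.010549296875 ≈ 0.5240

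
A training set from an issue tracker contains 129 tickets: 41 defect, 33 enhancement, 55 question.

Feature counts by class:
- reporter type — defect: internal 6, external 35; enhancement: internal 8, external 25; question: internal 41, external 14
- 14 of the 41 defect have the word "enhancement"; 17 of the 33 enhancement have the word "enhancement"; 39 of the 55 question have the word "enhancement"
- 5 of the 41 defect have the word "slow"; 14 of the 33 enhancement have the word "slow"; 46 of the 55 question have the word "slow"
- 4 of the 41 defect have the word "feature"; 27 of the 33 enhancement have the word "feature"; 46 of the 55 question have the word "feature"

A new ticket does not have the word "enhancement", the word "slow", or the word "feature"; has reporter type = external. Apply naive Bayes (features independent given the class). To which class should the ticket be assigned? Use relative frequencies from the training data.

defect

defect: (41/129) × (35/41) × (27/41) × (36/41) × (37/41) ≈ 0.141578
enhancement: (33/129) × (25/33) × (16/33) × (19/33) × (6/33) ≈ 0.00983634
question: (55/129) × (14/55) × (16/55) × (9/55) × (9/55) ≈ 0.000845386
Highest score → defect.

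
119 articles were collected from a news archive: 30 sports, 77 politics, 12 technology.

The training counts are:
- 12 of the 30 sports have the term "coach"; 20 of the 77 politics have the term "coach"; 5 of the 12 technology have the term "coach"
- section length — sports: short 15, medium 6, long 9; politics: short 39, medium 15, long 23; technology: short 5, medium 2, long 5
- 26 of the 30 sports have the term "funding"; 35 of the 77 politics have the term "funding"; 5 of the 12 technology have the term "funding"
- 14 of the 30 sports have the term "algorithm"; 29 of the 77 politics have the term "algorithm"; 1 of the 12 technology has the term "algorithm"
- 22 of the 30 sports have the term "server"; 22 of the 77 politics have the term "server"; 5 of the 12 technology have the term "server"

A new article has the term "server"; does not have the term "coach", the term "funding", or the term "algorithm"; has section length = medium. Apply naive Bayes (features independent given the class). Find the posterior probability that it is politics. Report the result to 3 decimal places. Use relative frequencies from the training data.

0.707

sports: (30/119) × (18/30) × (6/30) × (4/30) × (16/30) × (22/30) ≈ 0.00157759
politics: (77/119) × (57/77) × (15/77) × (42/77) × (48/77) × (22/77) ≈ 0.00906503
technology: (12/119) × (7/12) × (2/12) × (7/12) × (11/12) × (5/12) ≈ 0.00218432
P(politics | x) = 0.00906503 / 0.01282694 ≈ 0.707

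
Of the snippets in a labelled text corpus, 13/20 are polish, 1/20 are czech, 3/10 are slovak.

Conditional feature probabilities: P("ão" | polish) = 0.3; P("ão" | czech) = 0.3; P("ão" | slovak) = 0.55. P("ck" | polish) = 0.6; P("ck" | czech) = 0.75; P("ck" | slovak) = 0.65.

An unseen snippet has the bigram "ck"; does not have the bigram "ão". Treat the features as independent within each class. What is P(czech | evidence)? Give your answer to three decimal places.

polish: 0.65 × (1−0.3) × 0.6 = 0.273
czech: 0.05 × (1−0.3) × 0.75 = 0.02625
slovak: 0.3 × (1−0.55) × 0.65 = 0.08775
P(czech | x) = 0.02625 / 0.387 ≈ 0.068

0.068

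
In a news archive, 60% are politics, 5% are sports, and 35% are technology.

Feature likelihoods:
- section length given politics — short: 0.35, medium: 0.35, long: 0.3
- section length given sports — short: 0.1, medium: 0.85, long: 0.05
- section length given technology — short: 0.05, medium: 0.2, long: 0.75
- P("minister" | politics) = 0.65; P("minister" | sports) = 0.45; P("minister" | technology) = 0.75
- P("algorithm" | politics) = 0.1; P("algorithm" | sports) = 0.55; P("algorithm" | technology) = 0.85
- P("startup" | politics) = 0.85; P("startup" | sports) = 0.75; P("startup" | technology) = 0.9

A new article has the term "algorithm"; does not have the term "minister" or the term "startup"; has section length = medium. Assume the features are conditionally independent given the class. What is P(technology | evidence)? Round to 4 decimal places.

politics: 0.6 × 0.35 × (1−0.65) × 0.1 × (1−0.85) = 0.0011025
sports: 0.05 × 0.85 × (1−0.45) × 0.55 × (1−0.75) = 0.0032140625
technology: 0.35 × 0.2 × (1−0.75) × 0.85 × (1−0.9) = 0.0014875
P(technology | x) = 0.0014875 / 0.0058040625 ≈ 0.2563

0.2563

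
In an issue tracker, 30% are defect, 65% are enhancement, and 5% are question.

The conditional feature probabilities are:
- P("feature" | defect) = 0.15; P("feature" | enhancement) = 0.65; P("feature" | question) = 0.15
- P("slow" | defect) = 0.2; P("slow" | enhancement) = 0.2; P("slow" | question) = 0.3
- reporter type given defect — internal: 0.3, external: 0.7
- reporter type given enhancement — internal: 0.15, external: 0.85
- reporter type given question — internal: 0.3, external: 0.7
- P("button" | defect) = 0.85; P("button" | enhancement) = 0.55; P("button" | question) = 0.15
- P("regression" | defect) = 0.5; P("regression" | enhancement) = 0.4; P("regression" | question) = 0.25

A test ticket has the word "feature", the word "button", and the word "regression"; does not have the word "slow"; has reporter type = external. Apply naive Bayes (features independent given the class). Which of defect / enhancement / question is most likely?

enhancement

defect: 0.3 × 0.15 × (1−0.2) × 0.7 × 0.85 × 0.5 = 0.01071
enhancement: 0.65 × 0.65 × (1−0.2) × 0.85 × 0.55 × 0.4 = 0.063206
question: 0.05 × 0.15 × (1−0.3) × 0.7 × 0.15 × 0.25 = 0.0001378125
Highest score → enhancement.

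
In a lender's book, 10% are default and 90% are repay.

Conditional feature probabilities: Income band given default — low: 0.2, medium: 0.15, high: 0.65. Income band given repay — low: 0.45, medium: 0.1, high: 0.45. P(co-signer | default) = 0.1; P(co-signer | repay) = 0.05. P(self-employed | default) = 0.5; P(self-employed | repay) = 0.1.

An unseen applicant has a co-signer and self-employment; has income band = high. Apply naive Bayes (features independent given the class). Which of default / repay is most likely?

default

default: 0.1 × 0.65 × 0.1 × 0.5 = 0.00325
repay: 0.9 × 0.45 × 0.05 × 0.1 = 0.002025
Highest score → default.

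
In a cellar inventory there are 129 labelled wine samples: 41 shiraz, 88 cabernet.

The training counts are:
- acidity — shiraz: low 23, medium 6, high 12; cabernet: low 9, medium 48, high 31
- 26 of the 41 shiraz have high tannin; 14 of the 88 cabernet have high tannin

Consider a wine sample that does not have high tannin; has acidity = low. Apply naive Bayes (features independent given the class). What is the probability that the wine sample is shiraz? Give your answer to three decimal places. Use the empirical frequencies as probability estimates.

0.526

shiraz: (41/129) × (23/41) × (15/41) ≈ 0.0652297
cabernet: (88/129) × (9/88) × (74/88) ≈ 0.0586681
P(shiraz | x) = 0.0652297 / 0.1238978 ≈ 0.526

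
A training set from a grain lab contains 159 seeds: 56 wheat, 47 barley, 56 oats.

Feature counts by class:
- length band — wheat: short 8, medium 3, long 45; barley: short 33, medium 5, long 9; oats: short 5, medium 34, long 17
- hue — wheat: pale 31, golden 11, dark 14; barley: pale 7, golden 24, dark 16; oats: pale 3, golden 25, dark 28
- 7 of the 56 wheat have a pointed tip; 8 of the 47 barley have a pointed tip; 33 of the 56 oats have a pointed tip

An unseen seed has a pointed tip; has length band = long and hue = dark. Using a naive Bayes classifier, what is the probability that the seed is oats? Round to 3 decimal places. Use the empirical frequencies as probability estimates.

0.722

wheat: (56/159) × (45/56) × (14/56) × (7/56) ≈ 0.00884434
barley: (47/159) × (9/47) × (16/47) × (8/47) ≈ 0.00327989
oats: (56/159) × (17/56) × (28/56) × (33/56) ≈ 0.0315027
P(oats | x) = 0.0315027 / 0.04362693 ≈ 0.722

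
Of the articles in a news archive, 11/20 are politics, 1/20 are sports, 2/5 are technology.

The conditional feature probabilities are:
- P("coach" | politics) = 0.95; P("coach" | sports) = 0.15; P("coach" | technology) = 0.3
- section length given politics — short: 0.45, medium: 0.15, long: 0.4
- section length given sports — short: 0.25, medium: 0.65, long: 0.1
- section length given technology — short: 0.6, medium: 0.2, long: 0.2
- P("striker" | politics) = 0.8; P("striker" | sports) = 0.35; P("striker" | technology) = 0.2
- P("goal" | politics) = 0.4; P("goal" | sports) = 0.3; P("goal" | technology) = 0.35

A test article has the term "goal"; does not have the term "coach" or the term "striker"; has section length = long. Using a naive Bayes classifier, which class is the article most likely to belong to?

technology

politics: 0.55 × (1−0.95) × 0.4 × (1−0.8) × 0.4 = 0.00088
sports: 0.05 × (1−0.15) × 0.1 × (1−0.35) × 0.3 = 0.00082875
technology: 0.4 × (1−0.3) × 0.2 × (1−0.2) × 0.35 = 0.01568
Highest score → technology.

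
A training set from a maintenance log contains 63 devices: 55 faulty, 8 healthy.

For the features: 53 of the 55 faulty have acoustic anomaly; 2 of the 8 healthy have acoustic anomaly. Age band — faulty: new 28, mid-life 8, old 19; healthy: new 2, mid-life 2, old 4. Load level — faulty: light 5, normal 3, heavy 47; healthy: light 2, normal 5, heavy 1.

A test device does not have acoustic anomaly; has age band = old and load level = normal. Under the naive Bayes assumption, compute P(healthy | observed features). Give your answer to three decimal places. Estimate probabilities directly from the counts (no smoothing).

0.980

faulty: (55/63) × (2/55) × (19/55) × (3/55) ≈ 0.00059819
healthy: (8/63) × (6/8) × (4/8) × (5/8) ≈ 0.0297619
P(healthy | x) = 0.0297619 / 0.03036009 ≈ 0.980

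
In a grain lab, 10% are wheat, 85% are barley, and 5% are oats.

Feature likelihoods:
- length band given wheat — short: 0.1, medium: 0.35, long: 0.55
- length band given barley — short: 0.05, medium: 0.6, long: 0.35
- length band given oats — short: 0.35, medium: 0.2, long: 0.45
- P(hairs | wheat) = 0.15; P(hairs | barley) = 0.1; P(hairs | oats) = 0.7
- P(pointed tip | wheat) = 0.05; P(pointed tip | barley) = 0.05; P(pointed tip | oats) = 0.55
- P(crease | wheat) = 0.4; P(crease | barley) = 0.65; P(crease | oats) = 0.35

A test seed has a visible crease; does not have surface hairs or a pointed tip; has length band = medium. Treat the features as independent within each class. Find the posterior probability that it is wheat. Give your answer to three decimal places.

wheat: 0.1 × 0.35 × (1−0.15) × (1−0.05) × 0.4 = 0.011305
barley: 0.85 × 0.6 × (1−0.1) × (1−0.05) × 0.65 = 0.2834325
oats: 0.05 × 0.2 × (1−0.7) × (1−0.55) × 0.35 = 0.0004725
P(wheat | x) = 0.011305 / 0.29521 ≈ 0.038

0.038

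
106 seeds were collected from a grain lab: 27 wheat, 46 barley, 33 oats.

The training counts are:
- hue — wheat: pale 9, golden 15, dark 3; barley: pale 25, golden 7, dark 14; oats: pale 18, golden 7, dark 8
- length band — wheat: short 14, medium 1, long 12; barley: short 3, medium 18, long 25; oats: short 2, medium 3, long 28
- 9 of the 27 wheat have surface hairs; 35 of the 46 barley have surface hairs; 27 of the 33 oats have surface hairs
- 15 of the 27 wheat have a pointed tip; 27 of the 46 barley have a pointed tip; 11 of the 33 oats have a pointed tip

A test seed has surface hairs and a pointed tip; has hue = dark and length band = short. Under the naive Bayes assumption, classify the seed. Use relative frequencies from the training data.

barley

wheat: (27/106) × (3/27) × (14/27) × (9/27) × (15/27) ≈ 0.0027176
barley: (46/106) × (14/46) × (3/46) × (35/46) × (27/46) ≈ 0.00384682
oats: (33/106) × (8/33) × (2/33) × (27/33) × (11/33) ≈ 0.00124747
Highest score → barley.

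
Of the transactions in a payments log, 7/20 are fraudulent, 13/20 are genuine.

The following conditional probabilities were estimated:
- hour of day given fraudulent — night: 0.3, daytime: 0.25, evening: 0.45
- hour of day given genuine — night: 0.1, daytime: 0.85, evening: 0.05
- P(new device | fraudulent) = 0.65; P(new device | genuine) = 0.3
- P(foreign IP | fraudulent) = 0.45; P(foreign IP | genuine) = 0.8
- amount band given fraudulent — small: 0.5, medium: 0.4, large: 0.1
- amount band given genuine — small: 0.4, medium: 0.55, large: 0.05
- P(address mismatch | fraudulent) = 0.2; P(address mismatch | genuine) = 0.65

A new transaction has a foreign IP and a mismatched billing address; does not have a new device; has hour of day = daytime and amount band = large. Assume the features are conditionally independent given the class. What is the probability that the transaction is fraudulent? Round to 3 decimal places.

0.027

fraudulent: 0.35 × 0.25 × (1−0.65) × 0.45 × 0.1 × 0.2 = 0.000275625
genuine: 0.65 × 0.85 × (1−0.3) × 0.8 × 0.05 × 0.65 = 0.0100555
P(fraudulent | x) = 0.000275625 / 0.010331125 ≈ 0.027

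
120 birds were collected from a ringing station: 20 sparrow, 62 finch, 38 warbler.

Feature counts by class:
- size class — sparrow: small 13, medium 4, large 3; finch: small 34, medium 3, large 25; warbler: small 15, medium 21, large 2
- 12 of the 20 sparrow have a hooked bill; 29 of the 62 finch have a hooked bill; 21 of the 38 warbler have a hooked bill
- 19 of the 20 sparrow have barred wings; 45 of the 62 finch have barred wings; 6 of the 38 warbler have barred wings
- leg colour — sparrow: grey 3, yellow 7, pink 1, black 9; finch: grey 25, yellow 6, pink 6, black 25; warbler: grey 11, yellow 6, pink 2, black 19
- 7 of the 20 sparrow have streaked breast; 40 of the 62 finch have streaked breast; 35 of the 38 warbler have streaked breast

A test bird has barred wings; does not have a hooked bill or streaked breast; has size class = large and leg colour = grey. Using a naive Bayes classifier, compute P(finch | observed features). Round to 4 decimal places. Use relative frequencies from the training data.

0.9236

sparrow: (20/120) × (3/20) × (8/20) × (19/20) × (3/20) × (13/20) = 0.00092625
finch: (62/120) × (25/62) × (33/62) × (45/62) × (25/62) × (22/62) ≈ 0.0115155
warbler: (38/120) × (2/38) × (17/38) × (6/38) × (11/38) × (3/38) ≈ 0.0000269047
P(finch | x) = 0.0115155 / 0.0124686547 ≈ 0.9236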